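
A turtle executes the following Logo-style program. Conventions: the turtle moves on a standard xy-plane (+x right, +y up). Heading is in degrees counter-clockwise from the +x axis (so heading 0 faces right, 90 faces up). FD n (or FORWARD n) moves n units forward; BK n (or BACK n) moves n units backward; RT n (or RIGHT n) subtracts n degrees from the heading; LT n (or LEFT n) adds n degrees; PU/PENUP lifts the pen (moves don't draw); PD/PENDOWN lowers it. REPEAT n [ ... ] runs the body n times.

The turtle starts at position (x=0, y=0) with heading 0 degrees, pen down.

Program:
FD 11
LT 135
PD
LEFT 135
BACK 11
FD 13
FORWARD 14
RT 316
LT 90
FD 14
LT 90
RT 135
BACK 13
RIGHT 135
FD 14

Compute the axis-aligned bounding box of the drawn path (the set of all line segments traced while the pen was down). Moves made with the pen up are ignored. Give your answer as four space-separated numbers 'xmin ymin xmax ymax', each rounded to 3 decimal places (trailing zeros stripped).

Answer: -1.998 -16 21.071 11

Derivation:
Executing turtle program step by step:
Start: pos=(0,0), heading=0, pen down
FD 11: (0,0) -> (11,0) [heading=0, draw]
LT 135: heading 0 -> 135
PD: pen down
LT 135: heading 135 -> 270
BK 11: (11,0) -> (11,11) [heading=270, draw]
FD 13: (11,11) -> (11,-2) [heading=270, draw]
FD 14: (11,-2) -> (11,-16) [heading=270, draw]
RT 316: heading 270 -> 314
LT 90: heading 314 -> 44
FD 14: (11,-16) -> (21.071,-6.275) [heading=44, draw]
LT 90: heading 44 -> 134
RT 135: heading 134 -> 359
BK 13: (21.071,-6.275) -> (8.073,-6.048) [heading=359, draw]
RT 135: heading 359 -> 224
FD 14: (8.073,-6.048) -> (-1.998,-15.773) [heading=224, draw]
Final: pos=(-1.998,-15.773), heading=224, 7 segment(s) drawn

Segment endpoints: x in {-1.998, 0, 8.073, 11, 11, 11, 21.071}, y in {-16, -15.773, -6.275, -6.048, -2, 0, 11}
xmin=-1.998, ymin=-16, xmax=21.071, ymax=11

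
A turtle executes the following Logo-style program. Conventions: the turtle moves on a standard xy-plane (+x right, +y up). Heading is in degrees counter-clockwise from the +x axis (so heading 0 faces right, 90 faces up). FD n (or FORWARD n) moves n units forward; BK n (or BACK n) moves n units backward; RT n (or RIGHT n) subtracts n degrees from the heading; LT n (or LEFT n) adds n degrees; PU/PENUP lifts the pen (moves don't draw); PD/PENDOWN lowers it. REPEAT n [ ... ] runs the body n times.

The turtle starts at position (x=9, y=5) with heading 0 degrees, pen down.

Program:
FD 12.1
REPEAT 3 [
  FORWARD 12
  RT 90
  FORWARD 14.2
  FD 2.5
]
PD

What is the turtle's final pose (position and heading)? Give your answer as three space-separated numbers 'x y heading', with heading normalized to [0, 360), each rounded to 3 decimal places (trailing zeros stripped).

Executing turtle program step by step:
Start: pos=(9,5), heading=0, pen down
FD 12.1: (9,5) -> (21.1,5) [heading=0, draw]
REPEAT 3 [
  -- iteration 1/3 --
  FD 12: (21.1,5) -> (33.1,5) [heading=0, draw]
  RT 90: heading 0 -> 270
  FD 14.2: (33.1,5) -> (33.1,-9.2) [heading=270, draw]
  FD 2.5: (33.1,-9.2) -> (33.1,-11.7) [heading=270, draw]
  -- iteration 2/3 --
  FD 12: (33.1,-11.7) -> (33.1,-23.7) [heading=270, draw]
  RT 90: heading 270 -> 180
  FD 14.2: (33.1,-23.7) -> (18.9,-23.7) [heading=180, draw]
  FD 2.5: (18.9,-23.7) -> (16.4,-23.7) [heading=180, draw]
  -- iteration 3/3 --
  FD 12: (16.4,-23.7) -> (4.4,-23.7) [heading=180, draw]
  RT 90: heading 180 -> 90
  FD 14.2: (4.4,-23.7) -> (4.4,-9.5) [heading=90, draw]
  FD 2.5: (4.4,-9.5) -> (4.4,-7) [heading=90, draw]
]
PD: pen down
Final: pos=(4.4,-7), heading=90, 10 segment(s) drawn

Answer: 4.4 -7 90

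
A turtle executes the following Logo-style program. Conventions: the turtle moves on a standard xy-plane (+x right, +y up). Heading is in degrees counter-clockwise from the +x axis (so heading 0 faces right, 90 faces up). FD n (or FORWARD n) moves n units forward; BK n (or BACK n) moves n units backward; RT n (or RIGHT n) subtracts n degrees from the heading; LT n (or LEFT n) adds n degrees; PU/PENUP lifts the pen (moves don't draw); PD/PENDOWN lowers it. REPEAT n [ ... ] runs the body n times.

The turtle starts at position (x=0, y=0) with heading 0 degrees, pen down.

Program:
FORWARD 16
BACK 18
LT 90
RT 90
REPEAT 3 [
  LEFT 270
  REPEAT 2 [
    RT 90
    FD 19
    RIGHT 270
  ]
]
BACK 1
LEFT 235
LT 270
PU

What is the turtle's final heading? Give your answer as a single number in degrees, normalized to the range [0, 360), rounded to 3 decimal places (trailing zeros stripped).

Executing turtle program step by step:
Start: pos=(0,0), heading=0, pen down
FD 16: (0,0) -> (16,0) [heading=0, draw]
BK 18: (16,0) -> (-2,0) [heading=0, draw]
LT 90: heading 0 -> 90
RT 90: heading 90 -> 0
REPEAT 3 [
  -- iteration 1/3 --
  LT 270: heading 0 -> 270
  REPEAT 2 [
    -- iteration 1/2 --
    RT 90: heading 270 -> 180
    FD 19: (-2,0) -> (-21,0) [heading=180, draw]
    RT 270: heading 180 -> 270
    -- iteration 2/2 --
    RT 90: heading 270 -> 180
    FD 19: (-21,0) -> (-40,0) [heading=180, draw]
    RT 270: heading 180 -> 270
  ]
  -- iteration 2/3 --
  LT 270: heading 270 -> 180
  REPEAT 2 [
    -- iteration 1/2 --
    RT 90: heading 180 -> 90
    FD 19: (-40,0) -> (-40,19) [heading=90, draw]
    RT 270: heading 90 -> 180
    -- iteration 2/2 --
    RT 90: heading 180 -> 90
    FD 19: (-40,19) -> (-40,38) [heading=90, draw]
    RT 270: heading 90 -> 180
  ]
  -- iteration 3/3 --
  LT 270: heading 180 -> 90
  REPEAT 2 [
    -- iteration 1/2 --
    RT 90: heading 90 -> 0
    FD 19: (-40,38) -> (-21,38) [heading=0, draw]
    RT 270: heading 0 -> 90
    -- iteration 2/2 --
    RT 90: heading 90 -> 0
    FD 19: (-21,38) -> (-2,38) [heading=0, draw]
    RT 270: heading 0 -> 90
  ]
]
BK 1: (-2,38) -> (-2,37) [heading=90, draw]
LT 235: heading 90 -> 325
LT 270: heading 325 -> 235
PU: pen up
Final: pos=(-2,37), heading=235, 9 segment(s) drawn

Answer: 235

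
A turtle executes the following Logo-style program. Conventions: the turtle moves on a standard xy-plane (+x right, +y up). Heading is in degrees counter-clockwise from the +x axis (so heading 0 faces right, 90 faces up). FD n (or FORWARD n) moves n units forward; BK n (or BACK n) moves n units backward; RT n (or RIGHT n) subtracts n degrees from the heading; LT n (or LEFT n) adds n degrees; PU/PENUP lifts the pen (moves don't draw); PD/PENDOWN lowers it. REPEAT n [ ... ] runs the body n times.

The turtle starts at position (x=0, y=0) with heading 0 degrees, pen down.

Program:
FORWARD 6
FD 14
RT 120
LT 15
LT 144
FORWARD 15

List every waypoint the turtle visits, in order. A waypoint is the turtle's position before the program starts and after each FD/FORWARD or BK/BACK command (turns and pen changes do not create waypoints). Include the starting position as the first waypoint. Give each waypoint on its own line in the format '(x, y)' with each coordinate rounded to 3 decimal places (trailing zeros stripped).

Answer: (0, 0)
(6, 0)
(20, 0)
(31.657, 9.44)

Derivation:
Executing turtle program step by step:
Start: pos=(0,0), heading=0, pen down
FD 6: (0,0) -> (6,0) [heading=0, draw]
FD 14: (6,0) -> (20,0) [heading=0, draw]
RT 120: heading 0 -> 240
LT 15: heading 240 -> 255
LT 144: heading 255 -> 39
FD 15: (20,0) -> (31.657,9.44) [heading=39, draw]
Final: pos=(31.657,9.44), heading=39, 3 segment(s) drawn
Waypoints (4 total):
(0, 0)
(6, 0)
(20, 0)
(31.657, 9.44)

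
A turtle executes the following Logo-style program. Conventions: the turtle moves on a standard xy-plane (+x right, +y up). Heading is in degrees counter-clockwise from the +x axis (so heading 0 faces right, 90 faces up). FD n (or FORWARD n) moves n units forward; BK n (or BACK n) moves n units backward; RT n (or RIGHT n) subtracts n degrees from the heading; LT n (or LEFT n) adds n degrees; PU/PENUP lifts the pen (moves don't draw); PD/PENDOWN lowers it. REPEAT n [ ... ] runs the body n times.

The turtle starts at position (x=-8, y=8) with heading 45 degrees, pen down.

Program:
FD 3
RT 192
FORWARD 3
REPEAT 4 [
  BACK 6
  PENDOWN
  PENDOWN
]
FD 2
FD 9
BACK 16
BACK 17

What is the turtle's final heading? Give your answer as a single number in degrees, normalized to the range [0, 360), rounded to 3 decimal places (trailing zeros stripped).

Executing turtle program step by step:
Start: pos=(-8,8), heading=45, pen down
FD 3: (-8,8) -> (-5.879,10.121) [heading=45, draw]
RT 192: heading 45 -> 213
FD 3: (-5.879,10.121) -> (-8.395,8.487) [heading=213, draw]
REPEAT 4 [
  -- iteration 1/4 --
  BK 6: (-8.395,8.487) -> (-3.363,11.755) [heading=213, draw]
  PD: pen down
  PD: pen down
  -- iteration 2/4 --
  BK 6: (-3.363,11.755) -> (1.669,15.023) [heading=213, draw]
  PD: pen down
  PD: pen down
  -- iteration 3/4 --
  BK 6: (1.669,15.023) -> (6.701,18.291) [heading=213, draw]
  PD: pen down
  PD: pen down
  -- iteration 4/4 --
  BK 6: (6.701,18.291) -> (11.733,21.559) [heading=213, draw]
  PD: pen down
  PD: pen down
]
FD 2: (11.733,21.559) -> (10.056,20.469) [heading=213, draw]
FD 9: (10.056,20.469) -> (2.508,15.568) [heading=213, draw]
BK 16: (2.508,15.568) -> (15.927,24.282) [heading=213, draw]
BK 17: (15.927,24.282) -> (30.184,33.541) [heading=213, draw]
Final: pos=(30.184,33.541), heading=213, 10 segment(s) drawn

Answer: 213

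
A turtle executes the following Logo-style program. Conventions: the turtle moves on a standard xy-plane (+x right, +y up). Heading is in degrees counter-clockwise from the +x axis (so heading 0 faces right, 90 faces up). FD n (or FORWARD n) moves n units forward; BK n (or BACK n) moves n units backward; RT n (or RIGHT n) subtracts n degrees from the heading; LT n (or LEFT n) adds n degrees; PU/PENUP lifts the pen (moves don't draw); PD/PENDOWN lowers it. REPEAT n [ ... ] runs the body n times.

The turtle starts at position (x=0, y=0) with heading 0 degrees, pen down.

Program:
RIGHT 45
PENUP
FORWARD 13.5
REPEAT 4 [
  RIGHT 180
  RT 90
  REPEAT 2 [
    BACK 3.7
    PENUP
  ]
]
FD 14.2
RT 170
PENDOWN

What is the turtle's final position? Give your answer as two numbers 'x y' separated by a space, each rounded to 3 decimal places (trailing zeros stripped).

Answer: 19.587 -19.587

Derivation:
Executing turtle program step by step:
Start: pos=(0,0), heading=0, pen down
RT 45: heading 0 -> 315
PU: pen up
FD 13.5: (0,0) -> (9.546,-9.546) [heading=315, move]
REPEAT 4 [
  -- iteration 1/4 --
  RT 180: heading 315 -> 135
  RT 90: heading 135 -> 45
  REPEAT 2 [
    -- iteration 1/2 --
    BK 3.7: (9.546,-9.546) -> (6.93,-12.162) [heading=45, move]
    PU: pen up
    -- iteration 2/2 --
    BK 3.7: (6.93,-12.162) -> (4.313,-14.779) [heading=45, move]
    PU: pen up
  ]
  -- iteration 2/4 --
  RT 180: heading 45 -> 225
  RT 90: heading 225 -> 135
  REPEAT 2 [
    -- iteration 1/2 --
    BK 3.7: (4.313,-14.779) -> (6.93,-17.395) [heading=135, move]
    PU: pen up
    -- iteration 2/2 --
    BK 3.7: (6.93,-17.395) -> (9.546,-20.011) [heading=135, move]
    PU: pen up
  ]
  -- iteration 3/4 --
  RT 180: heading 135 -> 315
  RT 90: heading 315 -> 225
  REPEAT 2 [
    -- iteration 1/2 --
    BK 3.7: (9.546,-20.011) -> (12.162,-17.395) [heading=225, move]
    PU: pen up
    -- iteration 2/2 --
    BK 3.7: (12.162,-17.395) -> (14.779,-14.779) [heading=225, move]
    PU: pen up
  ]
  -- iteration 4/4 --
  RT 180: heading 225 -> 45
  RT 90: heading 45 -> 315
  REPEAT 2 [
    -- iteration 1/2 --
    BK 3.7: (14.779,-14.779) -> (12.162,-12.162) [heading=315, move]
    PU: pen up
    -- iteration 2/2 --
    BK 3.7: (12.162,-12.162) -> (9.546,-9.546) [heading=315, move]
    PU: pen up
  ]
]
FD 14.2: (9.546,-9.546) -> (19.587,-19.587) [heading=315, move]
RT 170: heading 315 -> 145
PD: pen down
Final: pos=(19.587,-19.587), heading=145, 0 segment(s) drawn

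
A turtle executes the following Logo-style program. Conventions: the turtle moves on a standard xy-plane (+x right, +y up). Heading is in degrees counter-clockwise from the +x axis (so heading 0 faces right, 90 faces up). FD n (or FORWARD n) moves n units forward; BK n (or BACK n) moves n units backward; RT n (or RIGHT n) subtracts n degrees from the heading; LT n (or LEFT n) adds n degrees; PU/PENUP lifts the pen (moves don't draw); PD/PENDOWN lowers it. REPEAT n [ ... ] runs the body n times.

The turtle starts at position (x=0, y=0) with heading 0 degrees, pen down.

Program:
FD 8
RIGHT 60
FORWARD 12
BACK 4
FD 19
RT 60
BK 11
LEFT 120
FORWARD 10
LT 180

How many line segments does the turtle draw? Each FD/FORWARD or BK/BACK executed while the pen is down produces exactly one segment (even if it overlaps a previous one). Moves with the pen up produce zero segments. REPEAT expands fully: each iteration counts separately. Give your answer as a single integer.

Executing turtle program step by step:
Start: pos=(0,0), heading=0, pen down
FD 8: (0,0) -> (8,0) [heading=0, draw]
RT 60: heading 0 -> 300
FD 12: (8,0) -> (14,-10.392) [heading=300, draw]
BK 4: (14,-10.392) -> (12,-6.928) [heading=300, draw]
FD 19: (12,-6.928) -> (21.5,-23.383) [heading=300, draw]
RT 60: heading 300 -> 240
BK 11: (21.5,-23.383) -> (27,-13.856) [heading=240, draw]
LT 120: heading 240 -> 0
FD 10: (27,-13.856) -> (37,-13.856) [heading=0, draw]
LT 180: heading 0 -> 180
Final: pos=(37,-13.856), heading=180, 6 segment(s) drawn
Segments drawn: 6

Answer: 6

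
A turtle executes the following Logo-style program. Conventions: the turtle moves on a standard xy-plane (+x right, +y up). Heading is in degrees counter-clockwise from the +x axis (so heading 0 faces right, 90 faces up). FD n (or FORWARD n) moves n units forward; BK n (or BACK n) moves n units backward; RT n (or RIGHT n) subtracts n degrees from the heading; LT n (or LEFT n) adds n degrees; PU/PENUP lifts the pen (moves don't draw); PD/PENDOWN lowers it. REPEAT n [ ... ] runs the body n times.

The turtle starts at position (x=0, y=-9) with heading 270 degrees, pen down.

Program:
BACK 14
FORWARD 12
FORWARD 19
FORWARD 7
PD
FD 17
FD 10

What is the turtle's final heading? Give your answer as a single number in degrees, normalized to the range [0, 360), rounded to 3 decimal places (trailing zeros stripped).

Executing turtle program step by step:
Start: pos=(0,-9), heading=270, pen down
BK 14: (0,-9) -> (0,5) [heading=270, draw]
FD 12: (0,5) -> (0,-7) [heading=270, draw]
FD 19: (0,-7) -> (0,-26) [heading=270, draw]
FD 7: (0,-26) -> (0,-33) [heading=270, draw]
PD: pen down
FD 17: (0,-33) -> (0,-50) [heading=270, draw]
FD 10: (0,-50) -> (0,-60) [heading=270, draw]
Final: pos=(0,-60), heading=270, 6 segment(s) drawn

Answer: 270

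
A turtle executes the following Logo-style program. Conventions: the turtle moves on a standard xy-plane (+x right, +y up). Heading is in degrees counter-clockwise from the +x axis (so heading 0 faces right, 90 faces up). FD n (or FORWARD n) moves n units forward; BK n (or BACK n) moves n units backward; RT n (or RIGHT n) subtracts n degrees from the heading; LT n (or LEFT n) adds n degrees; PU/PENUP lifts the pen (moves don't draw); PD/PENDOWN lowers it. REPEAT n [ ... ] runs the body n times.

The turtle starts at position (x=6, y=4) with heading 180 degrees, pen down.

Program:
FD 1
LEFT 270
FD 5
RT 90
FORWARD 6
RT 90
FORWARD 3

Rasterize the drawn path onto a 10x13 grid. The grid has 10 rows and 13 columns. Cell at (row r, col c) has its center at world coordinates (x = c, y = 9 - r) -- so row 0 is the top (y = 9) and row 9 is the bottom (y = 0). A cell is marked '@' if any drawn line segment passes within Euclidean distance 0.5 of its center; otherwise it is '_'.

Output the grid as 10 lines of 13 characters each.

Segment 0: (6,4) -> (5,4)
Segment 1: (5,4) -> (5,9)
Segment 2: (5,9) -> (11,9)
Segment 3: (11,9) -> (11,6)

Answer: _____@@@@@@@_
_____@_____@_
_____@_____@_
_____@_____@_
_____@_______
_____@@______
_____________
_____________
_____________
_____________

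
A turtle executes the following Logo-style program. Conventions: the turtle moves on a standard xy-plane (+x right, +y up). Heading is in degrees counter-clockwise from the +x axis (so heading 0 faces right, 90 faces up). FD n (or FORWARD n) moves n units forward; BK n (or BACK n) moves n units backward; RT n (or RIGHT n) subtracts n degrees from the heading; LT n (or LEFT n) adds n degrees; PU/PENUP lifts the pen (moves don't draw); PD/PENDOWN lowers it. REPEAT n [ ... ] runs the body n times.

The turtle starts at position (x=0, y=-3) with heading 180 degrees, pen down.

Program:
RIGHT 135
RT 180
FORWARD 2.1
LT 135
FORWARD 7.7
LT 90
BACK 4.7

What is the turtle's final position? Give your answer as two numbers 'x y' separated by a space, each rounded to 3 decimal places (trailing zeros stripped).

Answer: 6.215 -9.185

Derivation:
Executing turtle program step by step:
Start: pos=(0,-3), heading=180, pen down
RT 135: heading 180 -> 45
RT 180: heading 45 -> 225
FD 2.1: (0,-3) -> (-1.485,-4.485) [heading=225, draw]
LT 135: heading 225 -> 0
FD 7.7: (-1.485,-4.485) -> (6.215,-4.485) [heading=0, draw]
LT 90: heading 0 -> 90
BK 4.7: (6.215,-4.485) -> (6.215,-9.185) [heading=90, draw]
Final: pos=(6.215,-9.185), heading=90, 3 segment(s) drawn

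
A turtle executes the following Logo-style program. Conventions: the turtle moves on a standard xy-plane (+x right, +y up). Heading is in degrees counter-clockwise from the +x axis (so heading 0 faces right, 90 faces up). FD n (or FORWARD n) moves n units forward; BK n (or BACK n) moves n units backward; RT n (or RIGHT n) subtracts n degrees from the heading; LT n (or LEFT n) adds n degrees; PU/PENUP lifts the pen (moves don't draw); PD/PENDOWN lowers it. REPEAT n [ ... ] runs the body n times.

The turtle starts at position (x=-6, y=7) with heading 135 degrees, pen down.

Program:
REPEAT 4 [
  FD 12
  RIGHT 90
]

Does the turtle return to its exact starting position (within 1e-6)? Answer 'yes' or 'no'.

Executing turtle program step by step:
Start: pos=(-6,7), heading=135, pen down
REPEAT 4 [
  -- iteration 1/4 --
  FD 12: (-6,7) -> (-14.485,15.485) [heading=135, draw]
  RT 90: heading 135 -> 45
  -- iteration 2/4 --
  FD 12: (-14.485,15.485) -> (-6,23.971) [heading=45, draw]
  RT 90: heading 45 -> 315
  -- iteration 3/4 --
  FD 12: (-6,23.971) -> (2.485,15.485) [heading=315, draw]
  RT 90: heading 315 -> 225
  -- iteration 4/4 --
  FD 12: (2.485,15.485) -> (-6,7) [heading=225, draw]
  RT 90: heading 225 -> 135
]
Final: pos=(-6,7), heading=135, 4 segment(s) drawn

Start position: (-6, 7)
Final position: (-6, 7)
Distance = 0; < 1e-6 -> CLOSED

Answer: yes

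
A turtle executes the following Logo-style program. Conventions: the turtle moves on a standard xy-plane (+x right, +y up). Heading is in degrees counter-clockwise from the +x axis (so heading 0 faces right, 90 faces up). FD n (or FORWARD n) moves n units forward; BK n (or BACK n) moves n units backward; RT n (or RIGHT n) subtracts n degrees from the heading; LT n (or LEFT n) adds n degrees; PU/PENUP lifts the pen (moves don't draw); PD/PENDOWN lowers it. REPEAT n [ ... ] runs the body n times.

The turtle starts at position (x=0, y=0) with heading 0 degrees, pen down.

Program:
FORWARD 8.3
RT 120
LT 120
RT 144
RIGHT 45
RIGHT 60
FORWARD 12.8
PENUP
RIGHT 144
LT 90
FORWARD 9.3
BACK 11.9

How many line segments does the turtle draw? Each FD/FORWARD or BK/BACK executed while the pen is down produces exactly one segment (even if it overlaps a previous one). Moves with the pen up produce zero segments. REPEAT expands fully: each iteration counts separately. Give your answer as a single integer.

Executing turtle program step by step:
Start: pos=(0,0), heading=0, pen down
FD 8.3: (0,0) -> (8.3,0) [heading=0, draw]
RT 120: heading 0 -> 240
LT 120: heading 240 -> 0
RT 144: heading 0 -> 216
RT 45: heading 216 -> 171
RT 60: heading 171 -> 111
FD 12.8: (8.3,0) -> (3.713,11.95) [heading=111, draw]
PU: pen up
RT 144: heading 111 -> 327
LT 90: heading 327 -> 57
FD 9.3: (3.713,11.95) -> (8.778,19.749) [heading=57, move]
BK 11.9: (8.778,19.749) -> (2.297,9.769) [heading=57, move]
Final: pos=(2.297,9.769), heading=57, 2 segment(s) drawn
Segments drawn: 2

Answer: 2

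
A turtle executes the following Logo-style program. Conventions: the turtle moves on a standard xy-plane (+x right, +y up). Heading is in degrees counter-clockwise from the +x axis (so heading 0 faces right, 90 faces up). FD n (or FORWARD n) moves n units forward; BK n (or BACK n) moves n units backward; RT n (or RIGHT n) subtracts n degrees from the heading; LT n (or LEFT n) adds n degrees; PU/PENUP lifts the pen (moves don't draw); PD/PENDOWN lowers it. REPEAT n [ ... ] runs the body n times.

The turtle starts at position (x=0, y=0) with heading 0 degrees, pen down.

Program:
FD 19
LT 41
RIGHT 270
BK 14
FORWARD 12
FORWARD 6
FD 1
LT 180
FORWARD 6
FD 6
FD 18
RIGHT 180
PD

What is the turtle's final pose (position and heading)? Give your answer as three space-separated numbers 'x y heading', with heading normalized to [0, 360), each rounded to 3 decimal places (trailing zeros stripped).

Answer: 35.401 -18.868 131

Derivation:
Executing turtle program step by step:
Start: pos=(0,0), heading=0, pen down
FD 19: (0,0) -> (19,0) [heading=0, draw]
LT 41: heading 0 -> 41
RT 270: heading 41 -> 131
BK 14: (19,0) -> (28.185,-10.566) [heading=131, draw]
FD 12: (28.185,-10.566) -> (20.312,-1.509) [heading=131, draw]
FD 6: (20.312,-1.509) -> (16.376,3.019) [heading=131, draw]
FD 1: (16.376,3.019) -> (15.72,3.774) [heading=131, draw]
LT 180: heading 131 -> 311
FD 6: (15.72,3.774) -> (19.656,-0.755) [heading=311, draw]
FD 6: (19.656,-0.755) -> (23.592,-5.283) [heading=311, draw]
FD 18: (23.592,-5.283) -> (35.401,-18.868) [heading=311, draw]
RT 180: heading 311 -> 131
PD: pen down
Final: pos=(35.401,-18.868), heading=131, 8 segment(s) drawn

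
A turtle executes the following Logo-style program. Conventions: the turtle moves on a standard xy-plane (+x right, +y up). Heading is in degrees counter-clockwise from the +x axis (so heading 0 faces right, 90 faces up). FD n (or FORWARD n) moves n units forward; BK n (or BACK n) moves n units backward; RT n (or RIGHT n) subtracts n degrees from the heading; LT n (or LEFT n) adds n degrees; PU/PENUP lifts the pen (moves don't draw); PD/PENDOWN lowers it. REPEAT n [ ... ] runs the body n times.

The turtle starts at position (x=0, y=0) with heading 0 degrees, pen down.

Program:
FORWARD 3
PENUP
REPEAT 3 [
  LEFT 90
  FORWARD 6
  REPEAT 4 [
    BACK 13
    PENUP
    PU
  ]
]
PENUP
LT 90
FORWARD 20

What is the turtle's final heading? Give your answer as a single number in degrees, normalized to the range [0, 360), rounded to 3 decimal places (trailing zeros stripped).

Executing turtle program step by step:
Start: pos=(0,0), heading=0, pen down
FD 3: (0,0) -> (3,0) [heading=0, draw]
PU: pen up
REPEAT 3 [
  -- iteration 1/3 --
  LT 90: heading 0 -> 90
  FD 6: (3,0) -> (3,6) [heading=90, move]
  REPEAT 4 [
    -- iteration 1/4 --
    BK 13: (3,6) -> (3,-7) [heading=90, move]
    PU: pen up
    PU: pen up
    -- iteration 2/4 --
    BK 13: (3,-7) -> (3,-20) [heading=90, move]
    PU: pen up
    PU: pen up
    -- iteration 3/4 --
    BK 13: (3,-20) -> (3,-33) [heading=90, move]
    PU: pen up
    PU: pen up
    -- iteration 4/4 --
    BK 13: (3,-33) -> (3,-46) [heading=90, move]
    PU: pen up
    PU: pen up
  ]
  -- iteration 2/3 --
  LT 90: heading 90 -> 180
  FD 6: (3,-46) -> (-3,-46) [heading=180, move]
  REPEAT 4 [
    -- iteration 1/4 --
    BK 13: (-3,-46) -> (10,-46) [heading=180, move]
    PU: pen up
    PU: pen up
    -- iteration 2/4 --
    BK 13: (10,-46) -> (23,-46) [heading=180, move]
    PU: pen up
    PU: pen up
    -- iteration 3/4 --
    BK 13: (23,-46) -> (36,-46) [heading=180, move]
    PU: pen up
    PU: pen up
    -- iteration 4/4 --
    BK 13: (36,-46) -> (49,-46) [heading=180, move]
    PU: pen up
    PU: pen up
  ]
  -- iteration 3/3 --
  LT 90: heading 180 -> 270
  FD 6: (49,-46) -> (49,-52) [heading=270, move]
  REPEAT 4 [
    -- iteration 1/4 --
    BK 13: (49,-52) -> (49,-39) [heading=270, move]
    PU: pen up
    PU: pen up
    -- iteration 2/4 --
    BK 13: (49,-39) -> (49,-26) [heading=270, move]
    PU: pen up
    PU: pen up
    -- iteration 3/4 --
    BK 13: (49,-26) -> (49,-13) [heading=270, move]
    PU: pen up
    PU: pen up
    -- iteration 4/4 --
    BK 13: (49,-13) -> (49,0) [heading=270, move]
    PU: pen up
    PU: pen up
  ]
]
PU: pen up
LT 90: heading 270 -> 0
FD 20: (49,0) -> (69,0) [heading=0, move]
Final: pos=(69,0), heading=0, 1 segment(s) drawn

Answer: 0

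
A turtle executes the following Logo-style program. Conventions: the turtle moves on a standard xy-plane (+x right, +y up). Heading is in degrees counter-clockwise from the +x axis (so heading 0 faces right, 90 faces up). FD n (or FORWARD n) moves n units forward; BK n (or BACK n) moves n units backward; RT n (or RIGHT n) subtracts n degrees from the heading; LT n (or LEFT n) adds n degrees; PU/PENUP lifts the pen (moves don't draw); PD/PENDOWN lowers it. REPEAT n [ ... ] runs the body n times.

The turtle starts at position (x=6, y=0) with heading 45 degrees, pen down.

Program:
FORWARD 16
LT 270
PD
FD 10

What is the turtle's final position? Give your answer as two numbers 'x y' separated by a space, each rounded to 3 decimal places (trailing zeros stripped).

Executing turtle program step by step:
Start: pos=(6,0), heading=45, pen down
FD 16: (6,0) -> (17.314,11.314) [heading=45, draw]
LT 270: heading 45 -> 315
PD: pen down
FD 10: (17.314,11.314) -> (24.385,4.243) [heading=315, draw]
Final: pos=(24.385,4.243), heading=315, 2 segment(s) drawn

Answer: 24.385 4.243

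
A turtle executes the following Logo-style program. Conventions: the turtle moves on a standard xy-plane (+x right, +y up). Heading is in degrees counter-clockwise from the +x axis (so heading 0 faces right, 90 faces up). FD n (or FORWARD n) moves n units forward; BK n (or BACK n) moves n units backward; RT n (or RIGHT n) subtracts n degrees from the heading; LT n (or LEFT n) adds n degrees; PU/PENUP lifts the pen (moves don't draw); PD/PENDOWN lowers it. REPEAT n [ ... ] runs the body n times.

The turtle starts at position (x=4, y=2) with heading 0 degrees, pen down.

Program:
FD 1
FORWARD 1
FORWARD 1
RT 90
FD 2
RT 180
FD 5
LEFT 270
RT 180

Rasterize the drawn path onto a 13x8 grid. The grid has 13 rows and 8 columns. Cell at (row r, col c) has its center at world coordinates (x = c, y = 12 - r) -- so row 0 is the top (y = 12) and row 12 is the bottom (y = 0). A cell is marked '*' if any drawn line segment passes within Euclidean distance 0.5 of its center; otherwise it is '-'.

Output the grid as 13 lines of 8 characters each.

Segment 0: (4,2) -> (5,2)
Segment 1: (5,2) -> (6,2)
Segment 2: (6,2) -> (7,2)
Segment 3: (7,2) -> (7,0)
Segment 4: (7,0) -> (7,5)

Answer: --------
--------
--------
--------
--------
--------
--------
-------*
-------*
-------*
----****
-------*
-------*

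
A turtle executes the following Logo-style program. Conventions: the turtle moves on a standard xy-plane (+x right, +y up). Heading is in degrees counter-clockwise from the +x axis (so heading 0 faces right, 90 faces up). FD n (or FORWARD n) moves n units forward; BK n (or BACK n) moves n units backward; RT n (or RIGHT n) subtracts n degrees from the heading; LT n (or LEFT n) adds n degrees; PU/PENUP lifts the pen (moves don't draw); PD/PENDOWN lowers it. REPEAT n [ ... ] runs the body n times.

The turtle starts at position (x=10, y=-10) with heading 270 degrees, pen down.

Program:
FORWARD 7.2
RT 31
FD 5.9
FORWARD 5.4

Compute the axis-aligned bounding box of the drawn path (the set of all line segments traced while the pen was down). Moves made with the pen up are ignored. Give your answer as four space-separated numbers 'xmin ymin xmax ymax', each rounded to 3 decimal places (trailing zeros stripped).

Answer: 4.18 -26.886 10 -10

Derivation:
Executing turtle program step by step:
Start: pos=(10,-10), heading=270, pen down
FD 7.2: (10,-10) -> (10,-17.2) [heading=270, draw]
RT 31: heading 270 -> 239
FD 5.9: (10,-17.2) -> (6.961,-22.257) [heading=239, draw]
FD 5.4: (6.961,-22.257) -> (4.18,-26.886) [heading=239, draw]
Final: pos=(4.18,-26.886), heading=239, 3 segment(s) drawn

Segment endpoints: x in {4.18, 6.961, 10, 10}, y in {-26.886, -22.257, -17.2, -10}
xmin=4.18, ymin=-26.886, xmax=10, ymax=-10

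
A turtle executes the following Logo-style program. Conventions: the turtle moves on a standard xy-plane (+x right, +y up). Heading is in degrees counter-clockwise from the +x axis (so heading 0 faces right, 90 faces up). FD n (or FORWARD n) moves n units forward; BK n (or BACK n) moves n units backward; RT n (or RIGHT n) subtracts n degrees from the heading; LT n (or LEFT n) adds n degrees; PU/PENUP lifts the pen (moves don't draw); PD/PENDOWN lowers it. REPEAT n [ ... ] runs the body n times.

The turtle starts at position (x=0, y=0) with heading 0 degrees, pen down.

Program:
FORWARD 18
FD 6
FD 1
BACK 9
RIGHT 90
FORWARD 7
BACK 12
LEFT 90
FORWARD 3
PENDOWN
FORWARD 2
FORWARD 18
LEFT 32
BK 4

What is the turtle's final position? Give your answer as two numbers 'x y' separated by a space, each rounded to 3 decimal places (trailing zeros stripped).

Answer: 35.608 2.88

Derivation:
Executing turtle program step by step:
Start: pos=(0,0), heading=0, pen down
FD 18: (0,0) -> (18,0) [heading=0, draw]
FD 6: (18,0) -> (24,0) [heading=0, draw]
FD 1: (24,0) -> (25,0) [heading=0, draw]
BK 9: (25,0) -> (16,0) [heading=0, draw]
RT 90: heading 0 -> 270
FD 7: (16,0) -> (16,-7) [heading=270, draw]
BK 12: (16,-7) -> (16,5) [heading=270, draw]
LT 90: heading 270 -> 0
FD 3: (16,5) -> (19,5) [heading=0, draw]
PD: pen down
FD 2: (19,5) -> (21,5) [heading=0, draw]
FD 18: (21,5) -> (39,5) [heading=0, draw]
LT 32: heading 0 -> 32
BK 4: (39,5) -> (35.608,2.88) [heading=32, draw]
Final: pos=(35.608,2.88), heading=32, 10 segment(s) drawn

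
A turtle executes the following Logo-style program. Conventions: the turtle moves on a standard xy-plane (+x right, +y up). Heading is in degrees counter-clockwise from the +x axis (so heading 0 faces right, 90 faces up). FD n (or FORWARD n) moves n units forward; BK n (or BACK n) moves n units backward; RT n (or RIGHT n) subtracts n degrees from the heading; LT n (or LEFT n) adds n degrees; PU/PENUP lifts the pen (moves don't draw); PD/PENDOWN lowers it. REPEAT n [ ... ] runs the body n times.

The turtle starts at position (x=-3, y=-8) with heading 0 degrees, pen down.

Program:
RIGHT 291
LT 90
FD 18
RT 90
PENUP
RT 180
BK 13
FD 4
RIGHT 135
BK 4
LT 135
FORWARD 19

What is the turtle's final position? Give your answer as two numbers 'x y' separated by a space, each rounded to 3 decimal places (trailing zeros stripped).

Executing turtle program step by step:
Start: pos=(-3,-8), heading=0, pen down
RT 291: heading 0 -> 69
LT 90: heading 69 -> 159
FD 18: (-3,-8) -> (-19.804,-1.549) [heading=159, draw]
RT 90: heading 159 -> 69
PU: pen up
RT 180: heading 69 -> 249
BK 13: (-19.804,-1.549) -> (-15.146,10.587) [heading=249, move]
FD 4: (-15.146,10.587) -> (-16.579,6.853) [heading=249, move]
RT 135: heading 249 -> 114
BK 4: (-16.579,6.853) -> (-14.952,3.199) [heading=114, move]
LT 135: heading 114 -> 249
FD 19: (-14.952,3.199) -> (-21.761,-14.539) [heading=249, move]
Final: pos=(-21.761,-14.539), heading=249, 1 segment(s) drawn

Answer: -21.761 -14.539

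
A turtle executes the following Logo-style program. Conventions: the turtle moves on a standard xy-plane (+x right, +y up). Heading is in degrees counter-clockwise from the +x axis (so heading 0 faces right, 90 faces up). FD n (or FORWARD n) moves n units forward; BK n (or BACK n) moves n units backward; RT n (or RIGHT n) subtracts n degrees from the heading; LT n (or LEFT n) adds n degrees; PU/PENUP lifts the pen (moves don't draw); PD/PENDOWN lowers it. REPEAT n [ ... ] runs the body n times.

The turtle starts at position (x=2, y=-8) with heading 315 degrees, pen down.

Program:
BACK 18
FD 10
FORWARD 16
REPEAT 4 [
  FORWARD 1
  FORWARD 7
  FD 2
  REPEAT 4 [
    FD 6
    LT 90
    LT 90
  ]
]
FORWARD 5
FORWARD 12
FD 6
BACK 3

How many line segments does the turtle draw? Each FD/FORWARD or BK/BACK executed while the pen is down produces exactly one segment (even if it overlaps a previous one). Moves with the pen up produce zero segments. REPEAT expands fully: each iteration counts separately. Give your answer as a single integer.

Answer: 35

Derivation:
Executing turtle program step by step:
Start: pos=(2,-8), heading=315, pen down
BK 18: (2,-8) -> (-10.728,4.728) [heading=315, draw]
FD 10: (-10.728,4.728) -> (-3.657,-2.343) [heading=315, draw]
FD 16: (-3.657,-2.343) -> (7.657,-13.657) [heading=315, draw]
REPEAT 4 [
  -- iteration 1/4 --
  FD 1: (7.657,-13.657) -> (8.364,-14.364) [heading=315, draw]
  FD 7: (8.364,-14.364) -> (13.314,-19.314) [heading=315, draw]
  FD 2: (13.314,-19.314) -> (14.728,-20.728) [heading=315, draw]
  REPEAT 4 [
    -- iteration 1/4 --
    FD 6: (14.728,-20.728) -> (18.971,-24.971) [heading=315, draw]
    LT 90: heading 315 -> 45
    LT 90: heading 45 -> 135
    -- iteration 2/4 --
    FD 6: (18.971,-24.971) -> (14.728,-20.728) [heading=135, draw]
    LT 90: heading 135 -> 225
    LT 90: heading 225 -> 315
    -- iteration 3/4 --
    FD 6: (14.728,-20.728) -> (18.971,-24.971) [heading=315, draw]
    LT 90: heading 315 -> 45
    LT 90: heading 45 -> 135
    -- iteration 4/4 --
    FD 6: (18.971,-24.971) -> (14.728,-20.728) [heading=135, draw]
    LT 90: heading 135 -> 225
    LT 90: heading 225 -> 315
  ]
  -- iteration 2/4 --
  FD 1: (14.728,-20.728) -> (15.435,-21.435) [heading=315, draw]
  FD 7: (15.435,-21.435) -> (20.385,-26.385) [heading=315, draw]
  FD 2: (20.385,-26.385) -> (21.799,-27.799) [heading=315, draw]
  REPEAT 4 [
    -- iteration 1/4 --
    FD 6: (21.799,-27.799) -> (26.042,-32.042) [heading=315, draw]
    LT 90: heading 315 -> 45
    LT 90: heading 45 -> 135
    -- iteration 2/4 --
    FD 6: (26.042,-32.042) -> (21.799,-27.799) [heading=135, draw]
    LT 90: heading 135 -> 225
    LT 90: heading 225 -> 315
    -- iteration 3/4 --
    FD 6: (21.799,-27.799) -> (26.042,-32.042) [heading=315, draw]
    LT 90: heading 315 -> 45
    LT 90: heading 45 -> 135
    -- iteration 4/4 --
    FD 6: (26.042,-32.042) -> (21.799,-27.799) [heading=135, draw]
    LT 90: heading 135 -> 225
    LT 90: heading 225 -> 315
  ]
  -- iteration 3/4 --
  FD 1: (21.799,-27.799) -> (22.506,-28.506) [heading=315, draw]
  FD 7: (22.506,-28.506) -> (27.456,-33.456) [heading=315, draw]
  FD 2: (27.456,-33.456) -> (28.87,-34.87) [heading=315, draw]
  REPEAT 4 [
    -- iteration 1/4 --
    FD 6: (28.87,-34.87) -> (33.113,-39.113) [heading=315, draw]
    LT 90: heading 315 -> 45
    LT 90: heading 45 -> 135
    -- iteration 2/4 --
    FD 6: (33.113,-39.113) -> (28.87,-34.87) [heading=135, draw]
    LT 90: heading 135 -> 225
    LT 90: heading 225 -> 315
    -- iteration 3/4 --
    FD 6: (28.87,-34.87) -> (33.113,-39.113) [heading=315, draw]
    LT 90: heading 315 -> 45
    LT 90: heading 45 -> 135
    -- iteration 4/4 --
    FD 6: (33.113,-39.113) -> (28.87,-34.87) [heading=135, draw]
    LT 90: heading 135 -> 225
    LT 90: heading 225 -> 315
  ]
  -- iteration 4/4 --
  FD 1: (28.87,-34.87) -> (29.577,-35.577) [heading=315, draw]
  FD 7: (29.577,-35.577) -> (34.527,-40.527) [heading=315, draw]
  FD 2: (34.527,-40.527) -> (35.941,-41.941) [heading=315, draw]
  REPEAT 4 [
    -- iteration 1/4 --
    FD 6: (35.941,-41.941) -> (40.184,-46.184) [heading=315, draw]
    LT 90: heading 315 -> 45
    LT 90: heading 45 -> 135
    -- iteration 2/4 --
    FD 6: (40.184,-46.184) -> (35.941,-41.941) [heading=135, draw]
    LT 90: heading 135 -> 225
    LT 90: heading 225 -> 315
    -- iteration 3/4 --
    FD 6: (35.941,-41.941) -> (40.184,-46.184) [heading=315, draw]
    LT 90: heading 315 -> 45
    LT 90: heading 45 -> 135
    -- iteration 4/4 --
    FD 6: (40.184,-46.184) -> (35.941,-41.941) [heading=135, draw]
    LT 90: heading 135 -> 225
    LT 90: heading 225 -> 315
  ]
]
FD 5: (35.941,-41.941) -> (39.477,-45.477) [heading=315, draw]
FD 12: (39.477,-45.477) -> (47.962,-53.962) [heading=315, draw]
FD 6: (47.962,-53.962) -> (52.205,-58.205) [heading=315, draw]
BK 3: (52.205,-58.205) -> (50.083,-56.083) [heading=315, draw]
Final: pos=(50.083,-56.083), heading=315, 35 segment(s) drawn
Segments drawn: 35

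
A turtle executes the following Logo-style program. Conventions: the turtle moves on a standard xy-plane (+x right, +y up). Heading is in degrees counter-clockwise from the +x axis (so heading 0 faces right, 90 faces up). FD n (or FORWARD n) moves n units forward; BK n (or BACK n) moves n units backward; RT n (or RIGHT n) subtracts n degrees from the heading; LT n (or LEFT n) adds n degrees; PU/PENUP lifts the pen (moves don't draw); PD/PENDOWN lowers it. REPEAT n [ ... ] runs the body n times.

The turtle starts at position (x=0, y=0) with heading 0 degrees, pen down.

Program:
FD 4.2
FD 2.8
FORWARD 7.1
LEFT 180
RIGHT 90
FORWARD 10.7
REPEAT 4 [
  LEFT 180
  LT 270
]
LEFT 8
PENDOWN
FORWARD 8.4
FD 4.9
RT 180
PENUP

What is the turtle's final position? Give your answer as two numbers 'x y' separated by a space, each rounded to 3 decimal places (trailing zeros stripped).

Executing turtle program step by step:
Start: pos=(0,0), heading=0, pen down
FD 4.2: (0,0) -> (4.2,0) [heading=0, draw]
FD 2.8: (4.2,0) -> (7,0) [heading=0, draw]
FD 7.1: (7,0) -> (14.1,0) [heading=0, draw]
LT 180: heading 0 -> 180
RT 90: heading 180 -> 90
FD 10.7: (14.1,0) -> (14.1,10.7) [heading=90, draw]
REPEAT 4 [
  -- iteration 1/4 --
  LT 180: heading 90 -> 270
  LT 270: heading 270 -> 180
  -- iteration 2/4 --
  LT 180: heading 180 -> 0
  LT 270: heading 0 -> 270
  -- iteration 3/4 --
  LT 180: heading 270 -> 90
  LT 270: heading 90 -> 0
  -- iteration 4/4 --
  LT 180: heading 0 -> 180
  LT 270: heading 180 -> 90
]
LT 8: heading 90 -> 98
PD: pen down
FD 8.4: (14.1,10.7) -> (12.931,19.018) [heading=98, draw]
FD 4.9: (12.931,19.018) -> (12.249,23.871) [heading=98, draw]
RT 180: heading 98 -> 278
PU: pen up
Final: pos=(12.249,23.871), heading=278, 6 segment(s) drawn

Answer: 12.249 23.871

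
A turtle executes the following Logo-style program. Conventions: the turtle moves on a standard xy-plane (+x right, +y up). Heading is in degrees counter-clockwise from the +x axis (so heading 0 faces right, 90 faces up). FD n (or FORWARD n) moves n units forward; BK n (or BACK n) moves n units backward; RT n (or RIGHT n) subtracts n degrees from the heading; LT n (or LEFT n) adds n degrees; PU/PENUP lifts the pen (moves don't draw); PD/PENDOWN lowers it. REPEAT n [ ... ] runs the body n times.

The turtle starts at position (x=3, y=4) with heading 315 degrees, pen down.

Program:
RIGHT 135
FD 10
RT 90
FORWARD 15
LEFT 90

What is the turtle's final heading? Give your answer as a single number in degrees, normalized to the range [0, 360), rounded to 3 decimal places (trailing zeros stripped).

Executing turtle program step by step:
Start: pos=(3,4), heading=315, pen down
RT 135: heading 315 -> 180
FD 10: (3,4) -> (-7,4) [heading=180, draw]
RT 90: heading 180 -> 90
FD 15: (-7,4) -> (-7,19) [heading=90, draw]
LT 90: heading 90 -> 180
Final: pos=(-7,19), heading=180, 2 segment(s) drawn

Answer: 180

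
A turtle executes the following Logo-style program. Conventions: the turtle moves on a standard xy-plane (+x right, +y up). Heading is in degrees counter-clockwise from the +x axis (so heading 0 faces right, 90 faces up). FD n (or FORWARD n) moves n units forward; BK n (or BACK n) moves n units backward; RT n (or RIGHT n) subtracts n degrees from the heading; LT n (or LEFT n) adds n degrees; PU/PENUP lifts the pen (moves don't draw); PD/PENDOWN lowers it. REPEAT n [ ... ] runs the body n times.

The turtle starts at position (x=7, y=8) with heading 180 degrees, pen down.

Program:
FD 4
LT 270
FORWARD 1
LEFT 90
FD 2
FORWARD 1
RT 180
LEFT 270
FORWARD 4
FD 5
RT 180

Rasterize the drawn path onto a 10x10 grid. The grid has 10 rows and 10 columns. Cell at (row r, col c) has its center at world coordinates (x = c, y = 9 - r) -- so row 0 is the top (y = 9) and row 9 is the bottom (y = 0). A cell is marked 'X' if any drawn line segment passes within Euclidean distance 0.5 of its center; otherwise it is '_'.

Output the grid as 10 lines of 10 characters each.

Segment 0: (7,8) -> (3,8)
Segment 1: (3,8) -> (3,9)
Segment 2: (3,9) -> (1,9)
Segment 3: (1,9) -> (0,9)
Segment 4: (0,9) -> (-0,5)
Segment 5: (-0,5) -> (-0,0)

Answer: XXXX______
X__XXXXX__
X_________
X_________
X_________
X_________
X_________
X_________
X_________
X_________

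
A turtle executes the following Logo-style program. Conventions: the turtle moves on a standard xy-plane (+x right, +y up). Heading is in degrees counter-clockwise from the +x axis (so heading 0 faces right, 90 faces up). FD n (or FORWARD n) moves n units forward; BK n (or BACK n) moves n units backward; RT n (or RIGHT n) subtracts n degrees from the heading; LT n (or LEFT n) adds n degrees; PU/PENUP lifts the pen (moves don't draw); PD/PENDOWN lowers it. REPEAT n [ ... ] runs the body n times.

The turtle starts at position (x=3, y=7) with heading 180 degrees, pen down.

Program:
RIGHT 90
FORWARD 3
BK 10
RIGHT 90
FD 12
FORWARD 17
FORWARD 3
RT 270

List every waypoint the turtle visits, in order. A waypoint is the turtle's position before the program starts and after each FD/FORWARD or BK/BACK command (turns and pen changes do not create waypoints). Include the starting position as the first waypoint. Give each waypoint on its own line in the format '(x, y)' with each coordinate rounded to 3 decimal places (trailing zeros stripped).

Executing turtle program step by step:
Start: pos=(3,7), heading=180, pen down
RT 90: heading 180 -> 90
FD 3: (3,7) -> (3,10) [heading=90, draw]
BK 10: (3,10) -> (3,0) [heading=90, draw]
RT 90: heading 90 -> 0
FD 12: (3,0) -> (15,0) [heading=0, draw]
FD 17: (15,0) -> (32,0) [heading=0, draw]
FD 3: (32,0) -> (35,0) [heading=0, draw]
RT 270: heading 0 -> 90
Final: pos=(35,0), heading=90, 5 segment(s) drawn
Waypoints (6 total):
(3, 7)
(3, 10)
(3, 0)
(15, 0)
(32, 0)
(35, 0)

Answer: (3, 7)
(3, 10)
(3, 0)
(15, 0)
(32, 0)
(35, 0)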